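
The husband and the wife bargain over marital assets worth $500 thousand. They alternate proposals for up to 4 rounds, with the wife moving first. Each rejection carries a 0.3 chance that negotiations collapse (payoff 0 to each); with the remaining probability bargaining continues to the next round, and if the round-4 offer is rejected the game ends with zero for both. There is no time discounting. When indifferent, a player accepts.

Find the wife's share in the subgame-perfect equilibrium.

Round 4 (the husband proposes): rejection yields 0 for the wife; the husband offers 0 and keeps 500.
Round 3 (the wife proposes): rejecting gives the husband an expected 0.7 × 500 = 350, so the wife offers 350, keeping 150.
Round 2 (the husband proposes): rejecting gives the wife an expected 0.7 × 150 = 105; the husband offers that and keeps 395.
Round 1 (the wife proposes): rejecting gives the husband an expected 0.7 × 395 = 276.5; the wife offers that and keeps 223.5.

223.5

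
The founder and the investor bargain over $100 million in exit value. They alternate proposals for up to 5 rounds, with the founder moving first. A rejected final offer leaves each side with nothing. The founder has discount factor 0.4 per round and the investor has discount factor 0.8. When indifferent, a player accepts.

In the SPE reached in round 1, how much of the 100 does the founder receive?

36.64

Round 5 (the founder proposes): the investor will accept anything ≥ 0, so the founder offers 0 and keeps 100.
Round 4 (the investor proposes): the founder can get 100 next round, worth 0.4 × 100 = 40 now; the investor offers that and keeps 60.
Round 3 (the founder proposes): the investor can get 60 next round, worth 0.8 × 60 = 48 now. The founder offers 48 and keeps 100 − 48 = 52.
Round 2 (the investor proposes): the founder can get 52 next round, worth 0.4 × 52 = 20.8 now. The investor offers 20.8 and keeps 100 − 20.8 = 79.2.
Round 1 (the founder proposes): the investor can get 79.2 next round, worth 0.8 × 79.2 = 63.36 now; the founder offers that and keeps 36.64.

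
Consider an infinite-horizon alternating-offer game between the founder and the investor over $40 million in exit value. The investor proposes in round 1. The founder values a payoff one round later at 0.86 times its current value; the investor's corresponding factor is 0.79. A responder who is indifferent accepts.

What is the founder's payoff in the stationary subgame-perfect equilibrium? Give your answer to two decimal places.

22.53

When the investor proposes, the founder accepts any offer worth at least 0.86 times what the founder would get by proposing next round; and vice versa.
This gives x = 40 − 0.86y and y = 40 − 0.79x, where x and y are each side's share when it proposes.
Hence (1 − 0.86·0.79)x = 40(1 − 0.86), i.e. 0.3206·x = 5.6.
x ≈ 17.4672; the founder's share is 40 − x ≈ 22.5328.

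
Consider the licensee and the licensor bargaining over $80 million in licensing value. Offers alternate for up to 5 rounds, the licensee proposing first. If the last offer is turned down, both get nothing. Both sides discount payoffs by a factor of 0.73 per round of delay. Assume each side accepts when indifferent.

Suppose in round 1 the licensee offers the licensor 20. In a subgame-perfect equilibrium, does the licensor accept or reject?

Reject

Round 5 (the licensee proposes): the licensor will accept anything ≥ 0, so the licensee offers 0 and keeps 80.
Round 4 (the licensor proposes): the licensee can get 80 next round, worth 0.73 × 80 = 58.4 now, so the licensor offers 58.4, keeping 21.6.
Round 3 (the licensee proposes): the licensor can get 21.6 next round, worth 0.73 × 21.6 = 15.768 now, so the licensee offers 15.768, keeping 64.232.
Round 2 (the licensor proposes): the licensee can get 64.232 next round, worth 0.73 × 64.232 = 46.88936 now, so the licensor offers 46.88936, keeping 33.11064.
So by rejecting in round 1, the licensor gets 33.11064 next round, worth 0.73 × 33.11064 = 24.1707672 now.
Offer 20 < 24.1707672, so the licensor rejects.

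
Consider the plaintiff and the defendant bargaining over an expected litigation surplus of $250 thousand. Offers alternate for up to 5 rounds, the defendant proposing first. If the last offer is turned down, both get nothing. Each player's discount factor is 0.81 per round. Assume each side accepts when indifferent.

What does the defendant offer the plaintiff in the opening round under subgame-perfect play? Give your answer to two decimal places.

Round 5 (the defendant proposes): the plaintiff will accept anything ≥ 0, so the defendant offers 0 and keeps 250.
Round 4 (the plaintiff proposes): the defendant can get 250 next round, worth 0.81 × 250 = 202.5 now; the plaintiff offers that and keeps 47.5.
Round 3 (the defendant proposes): the plaintiff can get 47.5 next round, worth 0.81 × 47.5 = 38.475 now, so the defendant offers 38.475, keeping 211.525.
Round 2 (the plaintiff proposes): the defendant can get 211.525 next round, worth 0.81 × 211.525 = 171.33525 now, so the plaintiff offers 171.33525, keeping 78.66475.
Round 1 (the defendant proposes): the plaintiff can get 78.66475 next round, worth 0.81 × 78.66475 = 63.7184475 now. The defendant offers 63.7184475 and keeps 250 − 63.7184475 = 186.2815525.

63.72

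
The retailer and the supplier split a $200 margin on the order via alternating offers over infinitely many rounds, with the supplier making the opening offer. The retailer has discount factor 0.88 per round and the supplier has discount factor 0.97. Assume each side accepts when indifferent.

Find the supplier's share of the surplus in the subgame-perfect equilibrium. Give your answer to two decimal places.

When the supplier proposes, the retailer accepts any offer worth at least 0.88 times what the retailer would get by proposing next round; and vice versa.
This gives x = 200 − 0.88y and y = 200 − 0.97x, where x and y are each side's share when it proposes.
Hence (1 − 0.88·0.97)x = 200(1 − 0.88), i.e. 0.1464·x = 24.
x ≈ 163.9344; the retailer's share is 200 − x ≈ 36.0656.

163.93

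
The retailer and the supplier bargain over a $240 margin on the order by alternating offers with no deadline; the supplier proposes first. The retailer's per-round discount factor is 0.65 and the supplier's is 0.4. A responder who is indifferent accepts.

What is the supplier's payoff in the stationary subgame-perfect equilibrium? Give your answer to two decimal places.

113.51

When the supplier proposes, the retailer accepts any offer worth at least 0.65 times what the retailer would get by proposing next round; and vice versa.
This gives x = 240 − 0.65y and y = 240 − 0.4x, where x and y are each side's share when it proposes.
Hence (1 − 0.65·0.4)x = 240(1 − 0.65), i.e. 0.74·x = 84.
x ≈ 113.5135; the retailer's share is 240 − x ≈ 126.4865.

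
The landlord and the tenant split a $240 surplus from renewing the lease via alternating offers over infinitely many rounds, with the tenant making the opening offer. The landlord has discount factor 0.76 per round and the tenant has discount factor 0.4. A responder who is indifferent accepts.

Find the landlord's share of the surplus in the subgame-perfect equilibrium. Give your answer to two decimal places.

157.24

Let x be the tenant's share when the tenant proposes and y be the landlord's share when the landlord proposes.
The landlord accepts iff offered ≥ 0.76·y, so x = 240 − 0.76y. Symmetrically y = 240 − 0.4x.
Substituting: x = 240 − 0.76(240 − 0.4x), giving x(1 − 0.4·0.76) = 240(1 − 0.76).
So x = 240 × 0.24 / 0.696 ≈ 82.7586, and the landlord receives 240 − x ≈ 157.2414.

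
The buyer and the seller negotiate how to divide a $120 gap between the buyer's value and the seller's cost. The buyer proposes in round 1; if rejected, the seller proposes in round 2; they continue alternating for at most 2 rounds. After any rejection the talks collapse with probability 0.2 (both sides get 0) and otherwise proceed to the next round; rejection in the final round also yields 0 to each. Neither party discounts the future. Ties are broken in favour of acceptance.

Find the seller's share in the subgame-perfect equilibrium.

Round 2 (the seller proposes): rejection yields 0 for the buyer; the seller offers 0 and keeps 120.
Round 1 (the buyer proposes): rejecting gives the seller an expected 0.8 × 120 = 96; the buyer offers that and keeps 24.

96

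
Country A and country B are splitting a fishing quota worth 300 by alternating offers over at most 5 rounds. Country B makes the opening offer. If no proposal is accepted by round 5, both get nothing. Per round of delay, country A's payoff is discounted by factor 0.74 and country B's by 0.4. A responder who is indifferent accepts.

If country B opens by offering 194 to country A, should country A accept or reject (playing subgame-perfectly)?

Accept

Work out country A's continuation value if the offer is rejected.
Round 5 (country B proposes): country A will accept anything ≥ 0, so country B offers 0 and keeps 300.
Round 4 (country A proposes): country B can get 300 next round, worth 0.4 × 300 = 120 now; country A offers that and keeps 180.
Round 3 (country B proposes): country A can get 180 next round, worth 0.74 × 180 = 133.2 now, so country B offers 133.2, keeping 166.8.
Round 2 (country A proposes): country B can get 166.8 next round, worth 0.4 × 166.8 = 66.72 now. Country A offers 66.72 and keeps 300 − 66.72 = 233.28.
So by rejecting in round 1, country A gets 233.28 next round, worth 0.74 × 233.28 = 172.6272 now.
Offer 194 ≥ 172.6272, so country A accepts.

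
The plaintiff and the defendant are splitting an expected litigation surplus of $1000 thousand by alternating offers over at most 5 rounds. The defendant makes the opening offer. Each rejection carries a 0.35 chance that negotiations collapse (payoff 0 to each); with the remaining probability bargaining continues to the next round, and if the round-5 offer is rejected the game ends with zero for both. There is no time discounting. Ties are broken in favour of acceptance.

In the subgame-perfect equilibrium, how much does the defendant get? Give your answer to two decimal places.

Round 5 (the defendant proposes): the plaintiff will accept anything ≥ 0, so the defendant offers 0 and keeps 1000.
Round 4 (the plaintiff proposes): rejecting gives the defendant an expected 0.65 × 1000 = 650, so the plaintiff offers 650, keeping 350.
Round 3 (the defendant proposes): rejecting gives the plaintiff an expected 0.65 × 350 = 227.5. The defendant offers 227.5 and keeps 1000 − 227.5 = 772.5.
Round 2 (the plaintiff proposes): rejecting gives the defendant an expected 0.65 × 772.5 = 502.125. The plaintiff offers 502.125 and keeps 1000 − 502.125 = 497.875.
Round 1 (the defendant proposes): rejecting gives the plaintiff an expected 0.65 × 497.875 = 323.61875. The defendant offers 323.61875 and keeps 1000 − 323.61875 = 676.38125.

676.38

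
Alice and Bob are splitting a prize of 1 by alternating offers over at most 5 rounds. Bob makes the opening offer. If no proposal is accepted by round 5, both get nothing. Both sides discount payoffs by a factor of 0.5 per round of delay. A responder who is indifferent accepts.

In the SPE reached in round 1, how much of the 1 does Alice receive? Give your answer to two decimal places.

0.31

Round 5 (Bob proposes): Alice will accept anything ≥ 0, so Bob offers 0 and keeps 1.
Round 4 (Alice proposes): Bob can get 1 next round, worth 0.5 × 1 = 0.5 now. Alice offers 0.5 and keeps 1 − 0.5 = 0.5.
Round 3 (Bob proposes): Alice can get 0.5 next round, worth 0.5 × 0.5 = 0.25 now; Bob offers that and keeps 0.75.
Round 2 (Alice proposes): Bob can get 0.75 next round, worth 0.5 × 0.75 = 0.375 now. Alice offers 0.375 and keeps 1 − 0.375 = 0.625.
Round 1 (Bob proposes): Alice can get 0.625 next round, worth 0.5 × 0.625 = 0.3125 now. Bob offers 0.3125 and keeps 1 − 0.3125 = 0.6875.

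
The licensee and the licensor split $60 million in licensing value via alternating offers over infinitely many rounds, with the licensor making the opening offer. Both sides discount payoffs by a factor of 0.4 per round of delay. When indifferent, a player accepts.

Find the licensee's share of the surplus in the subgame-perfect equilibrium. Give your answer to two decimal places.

17.14

In a stationary SPE each proposer offers the other exactly their discounted continuation value.
If the licensor keeps x when proposing and the licensee keeps y when proposing, then x = 60 − 0.4y and y = 60 − 0.4x.
Solving: x = 60(1 − 0.4) / (1 − 0.4·0.4) = 36 / 0.84 ≈ 42.8571.
The licensee gets 60 − 42.8571 ≈ 17.1429.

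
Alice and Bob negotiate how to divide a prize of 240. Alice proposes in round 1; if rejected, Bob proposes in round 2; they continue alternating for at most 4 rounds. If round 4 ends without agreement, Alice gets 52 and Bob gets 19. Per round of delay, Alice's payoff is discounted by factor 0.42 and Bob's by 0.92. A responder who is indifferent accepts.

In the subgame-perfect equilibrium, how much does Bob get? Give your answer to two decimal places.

Round 4 (Bob proposes): Alice gets 52 if talks fail, so Bob offers 52 and keeps 188.
Round 3 (Alice proposes): Bob can get 188 next round, worth 0.92 × 188 = 172.96 now; Alice offers that and keeps 67.04.
Round 2 (Bob proposes): Alice can get 67.04 next round, worth 0.42 × 67.04 = 28.1568 now, so Bob offers 28.1568, keeping 211.8432.
Round 1 (Alice proposes): Bob can get 211.8432 next round, worth 0.92 × 211.8432 = 194.895744 now. Alice offers 194.895744 and keeps 240 − 194.895744 = 45.104256.

194.90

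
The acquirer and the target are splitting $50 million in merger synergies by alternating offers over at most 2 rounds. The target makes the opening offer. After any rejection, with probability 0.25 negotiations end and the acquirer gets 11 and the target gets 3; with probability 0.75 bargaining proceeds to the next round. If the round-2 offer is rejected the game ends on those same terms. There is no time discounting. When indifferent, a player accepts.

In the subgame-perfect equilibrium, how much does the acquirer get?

38

Round 2 (the acquirer proposes): the target gets 3 if talks fail, so the acquirer offers 3 and keeps 47.
Round 1 (the target proposes): rejecting gives the acquirer an expected 0.75 × 47 + 0.25 × 11 = 38, so the target offers 38, keeping 12.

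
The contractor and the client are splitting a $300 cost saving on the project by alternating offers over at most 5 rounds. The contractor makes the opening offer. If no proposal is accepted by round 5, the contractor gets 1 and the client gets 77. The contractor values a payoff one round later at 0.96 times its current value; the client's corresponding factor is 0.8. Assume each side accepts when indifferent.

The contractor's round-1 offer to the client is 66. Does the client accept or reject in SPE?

Accept

Work out the client's continuation value if the offer is rejected.
Round 5 (the contractor proposes): the client gets 77 if talks fail, so the contractor offers 77 and keeps 223.
Round 4 (the client proposes): the contractor can get 223 next round, worth 0.96 × 223 = 214.08 now, so the client offers 214.08, keeping 85.92.
Round 3 (the contractor proposes): the client can get 85.92 next round, worth 0.8 × 85.92 = 68.736 now; the contractor offers that and keeps 231.264.
Round 2 (the client proposes): the contractor can get 231.264 next round, worth 0.96 × 231.264 = 222.01344 now; the client offers that and keeps 77.98656.
So by rejecting in round 1, the client gets 77.98656 next round, worth 0.8 × 77.98656 = 62.389248 now.
Offer 66 ≥ 62.389248, so the client accepts.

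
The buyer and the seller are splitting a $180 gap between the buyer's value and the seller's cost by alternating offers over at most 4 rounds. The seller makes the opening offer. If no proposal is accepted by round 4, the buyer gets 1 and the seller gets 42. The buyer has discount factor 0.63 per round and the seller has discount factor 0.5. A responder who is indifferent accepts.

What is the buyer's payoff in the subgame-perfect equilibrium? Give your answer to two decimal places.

Solve by backward induction from round 4.
Round 4 (the buyer proposes): the seller gets 42 if talks fail, so the buyer offers 42 and keeps 138.
Round 3 (the seller proposes): the buyer can get 138 next round, worth 0.63 × 138 = 86.94 now. The seller offers 86.94 and keeps 180 − 86.94 = 93.06.
Round 2 (the buyer proposes): the seller can get 93.06 next round, worth 0.5 × 93.06 = 46.53 now, so the buyer offers 46.53, keeping 133.47.
Round 1 (the seller proposes): the buyer can get 133.47 next round, worth 0.63 × 133.47 = 84.0861 now. The seller offers 84.0861 and keeps 180 − 84.0861 = 95.9139.

84.09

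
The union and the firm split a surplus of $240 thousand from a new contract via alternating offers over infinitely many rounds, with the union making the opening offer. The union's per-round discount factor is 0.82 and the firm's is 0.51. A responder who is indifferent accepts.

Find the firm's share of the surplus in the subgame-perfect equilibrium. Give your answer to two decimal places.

When the union proposes, the firm accepts any offer worth at least 0.51 times what the firm would get by proposing next round; and vice versa.
This gives x = 240 − 0.51y and y = 240 − 0.82x, where x and y are each side's share when it proposes.
Hence (1 − 0.51·0.82)x = 240(1 − 0.51), i.e. 0.5818·x = 117.6.
x ≈ 202.1313; the firm's share is 240 − x ≈ 37.8687.

37.87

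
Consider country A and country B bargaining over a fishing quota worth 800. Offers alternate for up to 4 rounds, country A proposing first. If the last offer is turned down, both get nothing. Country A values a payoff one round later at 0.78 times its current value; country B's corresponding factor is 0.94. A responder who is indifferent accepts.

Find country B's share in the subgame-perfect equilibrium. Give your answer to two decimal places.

Round 4 (country B proposes): country A will accept anything ≥ 0, so country B offers 0 and keeps 800.
Round 3 (country A proposes): country B can get 800 next round, worth 0.94 × 800 = 752 now, so country A offers 752, keeping 48.
Round 2 (country B proposes): country A can get 48 next round, worth 0.78 × 48 = 37.44 now, so country B offers 37.44, keeping 762.56.
Round 1 (country A proposes): country B can get 762.56 next round, worth 0.94 × 762.56 = 716.8064 now. Country A offers 716.8064 and keeps 800 − 716.8064 = 83.1936.

716.81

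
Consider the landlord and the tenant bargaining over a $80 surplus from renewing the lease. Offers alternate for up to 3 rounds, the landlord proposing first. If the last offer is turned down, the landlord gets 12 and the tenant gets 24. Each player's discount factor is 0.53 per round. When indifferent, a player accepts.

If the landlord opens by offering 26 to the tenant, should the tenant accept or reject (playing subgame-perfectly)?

Work out the tenant's continuation value if the offer is rejected.
Round 3 (the landlord proposes): the tenant gets 24 if talks fail, so the landlord offers 24 and keeps 56.
Round 2 (the tenant proposes): the landlord can get 56 next round, worth 0.53 × 56 = 29.68 now, so the tenant offers 29.68, keeping 50.32.
So by rejecting in round 1, the tenant gets 50.32 next round, worth 0.53 × 50.32 = 26.6696 now.
Offer 26 < 26.6696, so the tenant rejects.

Reject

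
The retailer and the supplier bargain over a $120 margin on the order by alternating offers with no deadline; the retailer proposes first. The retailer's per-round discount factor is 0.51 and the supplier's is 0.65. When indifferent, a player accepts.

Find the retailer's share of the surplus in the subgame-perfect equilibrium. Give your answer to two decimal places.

62.83

In a stationary SPE each proposer offers the other exactly their discounted continuation value.
If the retailer keeps x when proposing and the supplier keeps y when proposing, then x = 120 − 0.65y and y = 120 − 0.51x.
Solving: x = 120(1 − 0.65) / (1 − 0.51·0.65) = 42 / 0.6685 ≈ 62.8272.
The supplier gets 120 − 62.8272 ≈ 57.1728.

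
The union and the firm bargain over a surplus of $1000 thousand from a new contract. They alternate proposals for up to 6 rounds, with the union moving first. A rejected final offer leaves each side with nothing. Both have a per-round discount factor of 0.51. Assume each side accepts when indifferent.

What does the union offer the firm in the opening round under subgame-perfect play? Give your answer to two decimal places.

Round 6 (the firm proposes): rejection yields 0 for the union; the firm offers 0 and keeps 1000.
Round 5 (the union proposes): the firm can get 1000 next round, worth 0.51 × 1000 = 510 now; the union offers that and keeps 490.
Round 4 (the firm proposes): the union can get 490 next round, worth 0.51 × 490 = 249.9 now, so the firm offers 249.9, keeping 750.1.
Round 3 (the union proposes): the firm can get 750.1 next round, worth 0.51 × 750.1 = 382.551 now, so the union offers 382.551, keeping 617.449.
Round 2 (the firm proposes): the union can get 617.449 next round, worth 0.51 × 617.449 = 314.89899 now; the firm offers that and keeps 685.10101.
Round 1 (the union proposes): the firm can get 685.10101 next round, worth 0.51 × 685.10101 = 349.4015151 now; the union offers that and keeps 650.5984849.

349.40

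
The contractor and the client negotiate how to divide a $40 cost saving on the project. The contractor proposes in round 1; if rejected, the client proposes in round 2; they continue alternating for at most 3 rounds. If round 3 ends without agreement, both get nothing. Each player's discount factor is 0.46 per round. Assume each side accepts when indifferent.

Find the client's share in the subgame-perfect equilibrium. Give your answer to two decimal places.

9.94

By backward induction:
Round 3 (the contractor proposes): rejection yields 0 for the client; the contractor offers 0 and keeps 40.
Round 2 (the client proposes): the contractor can get 40 next round, worth 0.46 × 40 = 18.4 now; the client offers that and keeps 21.6.
Round 1 (the contractor proposes): the client can get 21.6 next round, worth 0.46 × 21.6 = 9.936 now; the contractor offers that and keeps 30.064.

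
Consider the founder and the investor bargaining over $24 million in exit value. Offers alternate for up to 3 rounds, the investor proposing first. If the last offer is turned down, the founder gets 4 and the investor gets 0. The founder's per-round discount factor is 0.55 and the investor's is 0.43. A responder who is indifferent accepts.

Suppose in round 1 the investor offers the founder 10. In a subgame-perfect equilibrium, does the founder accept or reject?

Round 3 (the investor proposes): the founder gets 4 if talks fail, so the investor offers 4 and keeps 20.
Round 2 (the founder proposes): the investor can get 20 next round, worth 0.43 × 20 = 8.6 now, so the founder offers 8.6, keeping 15.4.
So by rejecting in round 1, the founder gets 15.4 next round, worth 0.55 × 15.4 = 8.47 now.
Offer 10 ≥ 8.47, so the founder accepts.

Accept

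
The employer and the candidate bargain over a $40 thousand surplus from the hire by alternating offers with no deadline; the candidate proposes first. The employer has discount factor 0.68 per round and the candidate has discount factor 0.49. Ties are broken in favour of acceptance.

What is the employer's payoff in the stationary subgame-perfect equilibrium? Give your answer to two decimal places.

When the candidate proposes, the employer accepts any offer worth at least 0.68 times what the employer would get by proposing next round; and vice versa.
This gives x = 40 − 0.68y and y = 40 − 0.49x, where x and y are each side's share when it proposes.
Hence (1 − 0.68·0.49)x = 40(1 − 0.68), i.e. 0.6668·x = 12.8.
x ≈ 19.1962; the employer's share is 40 − x ≈ 20.8038.

20.80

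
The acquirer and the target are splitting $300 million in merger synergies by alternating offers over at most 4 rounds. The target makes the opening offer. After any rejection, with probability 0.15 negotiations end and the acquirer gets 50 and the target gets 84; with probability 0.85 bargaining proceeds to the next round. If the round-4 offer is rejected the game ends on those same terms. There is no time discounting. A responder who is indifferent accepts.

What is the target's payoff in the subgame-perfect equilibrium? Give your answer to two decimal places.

Round 4 (the acquirer proposes): the target gets 84 if talks fail, so the acquirer offers 84 and keeps 216.
Round 3 (the target proposes): rejecting gives the acquirer an expected 0.85 × 216 + 0.15 × 50 = 191.1; the target offers that and keeps 108.9.
Round 2 (the acquirer proposes): rejecting gives the target an expected 0.85 × 108.9 + 0.15 × 84 = 105.165, so the acquirer offers 105.165, keeping 194.835.
Round 1 (the target proposes): rejecting gives the acquirer an expected 0.85 × 194.835 + 0.15 × 50 = 173.10975, so the target offers 173.10975, keeping 126.89025.

126.89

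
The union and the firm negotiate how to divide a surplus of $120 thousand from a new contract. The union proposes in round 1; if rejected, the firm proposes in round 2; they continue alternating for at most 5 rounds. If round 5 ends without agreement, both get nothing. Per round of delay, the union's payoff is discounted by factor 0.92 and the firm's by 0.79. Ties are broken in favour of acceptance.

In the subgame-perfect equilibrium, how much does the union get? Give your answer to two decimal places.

106.90

Round 5 (the union proposes): rejection yields 0 for the firm; the union offers 0 and keeps 120.
Round 4 (the firm proposes): the union can get 120 next round, worth 0.92 × 120 = 110.4 now, so the firm offers 110.4, keeping 9.6.
Round 3 (the union proposes): the firm can get 9.6 next round, worth 0.79 × 9.6 = 7.584 now. The union offers 7.584 and keeps 120 − 7.584 = 112.416.
Round 2 (the firm proposes): the union can get 112.416 next round, worth 0.92 × 112.416 = 103.42272 now, so the firm offers 103.42272, keeping 16.57728.
Round 1 (the union proposes): the firm can get 16.57728 next round, worth 0.79 × 16.57728 = 13.0960512 now. The union offers 13.0960512 and keeps 120 − 13.0960512 = 106.9039488.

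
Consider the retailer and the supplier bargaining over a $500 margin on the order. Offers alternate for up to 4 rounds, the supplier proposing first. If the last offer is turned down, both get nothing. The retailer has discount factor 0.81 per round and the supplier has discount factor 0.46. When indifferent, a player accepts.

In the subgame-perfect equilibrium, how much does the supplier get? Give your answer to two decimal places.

130.40

By backward induction:
Round 4 (the retailer proposes): the supplier will accept anything ≥ 0, so the retailer offers 0 and keeps 500.
Round 3 (the supplier proposes): the retailer can get 500 next round, worth 0.81 × 500 = 405 now; the supplier offers that and keeps 95.
Round 2 (the retailer proposes): the supplier can get 95 next round, worth 0.46 × 95 = 43.7 now; the retailer offers that and keeps 456.3.
Round 1 (the supplier proposes): the retailer can get 456.3 next round, worth 0.81 × 456.3 = 369.603 now; the supplier offers that and keeps 130.397.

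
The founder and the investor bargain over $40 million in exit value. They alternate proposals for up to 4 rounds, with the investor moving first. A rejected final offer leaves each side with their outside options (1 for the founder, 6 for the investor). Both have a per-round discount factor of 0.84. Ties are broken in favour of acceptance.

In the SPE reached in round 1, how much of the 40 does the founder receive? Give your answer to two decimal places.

25.53

Round 4 (the founder proposes): the investor gets 6 if talks fail, so the founder offers 6 and keeps 34.
Round 3 (the investor proposes): the founder can get 34 next round, worth 0.84 × 34 = 28.56 now; the investor offers that and keeps 11.44.
Round 2 (the founder proposes): the investor can get 11.44 next round, worth 0.84 × 11.44 = 9.6096 now, so the founder offers 9.6096, keeping 30.3904.
Round 1 (the investor proposes): the founder can get 30.3904 next round, worth 0.84 × 30.3904 = 25.527936 now; the investor offers that and keeps 14.472064.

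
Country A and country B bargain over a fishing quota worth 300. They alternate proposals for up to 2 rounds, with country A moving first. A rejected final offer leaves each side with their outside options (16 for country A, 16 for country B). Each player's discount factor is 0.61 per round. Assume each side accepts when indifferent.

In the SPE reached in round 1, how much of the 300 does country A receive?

126.76

By backward induction:
Round 2 (country B proposes): country A gets 16 if talks fail, so country B offers 16 and keeps 284.
Round 1 (country A proposes): country B can get 284 next round, worth 0.61 × 284 = 173.24 now. Country A offers 173.24 and keeps 300 − 173.24 = 126.76.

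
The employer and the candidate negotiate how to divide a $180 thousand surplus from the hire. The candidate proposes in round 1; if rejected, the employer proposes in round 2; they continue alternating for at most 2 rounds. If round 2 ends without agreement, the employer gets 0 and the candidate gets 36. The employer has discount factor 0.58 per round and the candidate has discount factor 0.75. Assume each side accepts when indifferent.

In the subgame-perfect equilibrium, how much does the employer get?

Solve by backward induction from round 2.
Round 2 (the employer proposes): the candidate gets 36 if talks fail, so the employer offers 36 and keeps 144.
Round 1 (the candidate proposes): the employer can get 144 next round, worth 0.58 × 144 = 83.52 now. The candidate offers 83.52 and keeps 180 − 83.52 = 96.48.

83.52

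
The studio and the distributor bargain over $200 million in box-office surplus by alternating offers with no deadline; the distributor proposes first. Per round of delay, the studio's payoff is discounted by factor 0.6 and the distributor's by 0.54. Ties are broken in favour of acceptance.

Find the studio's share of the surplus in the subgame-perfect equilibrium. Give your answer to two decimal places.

Let x be the distributor's share when the distributor proposes and y be the studio's share when the studio proposes.
The studio accepts iff offered ≥ 0.6·y, so x = 200 − 0.6y. Symmetrically y = 200 − 0.54x.
Substituting: x = 200 − 0.6(200 − 0.54x), giving x(1 − 0.54·0.6) = 200(1 − 0.6).
So x = 200 × 0.4 / 0.676 ≈ 118.3432, and the studio receives 200 − x ≈ 81.6568.

81.66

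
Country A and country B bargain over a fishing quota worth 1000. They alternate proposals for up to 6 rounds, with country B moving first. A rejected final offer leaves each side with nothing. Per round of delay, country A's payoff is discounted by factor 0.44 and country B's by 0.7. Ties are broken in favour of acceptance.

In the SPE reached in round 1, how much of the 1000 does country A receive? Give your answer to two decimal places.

214.40

Round 6 (country A proposes): country B will accept anything ≥ 0, so country A offers 0 and keeps 1000.
Round 5 (country B proposes): country A can get 1000 next round, worth 0.44 × 1000 = 440 now, so country B offers 440, keeping 560.
Round 4 (country A proposes): country B can get 560 next round, worth 0.7 × 560 = 392 now; country A offers that and keeps 608.
Round 3 (country B proposes): country A can get 608 next round, worth 0.44 × 608 = 267.52 now, so country B offers 267.52, keeping 732.48.
Round 2 (country A proposes): country B can get 732.48 next round, worth 0.7 × 732.48 = 512.736 now; country A offers that and keeps 487.264.
Round 1 (country B proposes): country A can get 487.264 next round, worth 0.44 × 487.264 = 214.39616 now. Country B offers 214.39616 and keeps 1000 − 214.39616 = 785.60384.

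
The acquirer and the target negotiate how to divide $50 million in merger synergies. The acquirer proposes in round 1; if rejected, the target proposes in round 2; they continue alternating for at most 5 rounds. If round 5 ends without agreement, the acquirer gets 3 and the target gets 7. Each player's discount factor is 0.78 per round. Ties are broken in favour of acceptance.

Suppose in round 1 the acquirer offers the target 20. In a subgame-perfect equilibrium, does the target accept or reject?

Round 5 (the acquirer proposes): the target gets 7 if talks fail, so the acquirer offers 7 and keeps 43.
Round 4 (the target proposes): the acquirer can get 43 next round, worth 0.78 × 43 = 33.54 now; the target offers that and keeps 16.46.
Round 3 (the acquirer proposes): the target can get 16.46 next round, worth 0.78 × 16.46 = 12.8388 now. The acquirer offers 12.8388 and keeps 50 − 12.8388 = 37.1612.
Round 2 (the target proposes): the acquirer can get 37.1612 next round, worth 0.78 × 37.1612 = 28.985736 now. The target offers 28.985736 and keeps 50 − 28.985736 = 21.014264.
So by rejecting in round 1, the target gets 21.014264 next round, worth 0.78 × 21.014264 = 16.39112592 now.
Offer 20 ≥ 16.39112592, so the target accepts.

Accept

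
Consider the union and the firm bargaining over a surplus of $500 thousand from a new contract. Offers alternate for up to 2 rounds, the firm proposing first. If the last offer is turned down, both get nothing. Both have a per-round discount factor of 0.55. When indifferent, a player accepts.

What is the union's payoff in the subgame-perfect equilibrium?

Round 2 (the union proposes): the firm will accept anything ≥ 0, so the union offers 0 and keeps 500.
Round 1 (the firm proposes): the union can get 500 next round, worth 0.55 × 500 = 275 now; the firm offers that and keeps 225.

275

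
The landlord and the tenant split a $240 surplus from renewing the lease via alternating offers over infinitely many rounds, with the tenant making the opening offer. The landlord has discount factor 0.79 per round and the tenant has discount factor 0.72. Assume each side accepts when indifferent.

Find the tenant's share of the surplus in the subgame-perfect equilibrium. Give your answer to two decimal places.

116.88

In a stationary SPE each proposer offers the other exactly their discounted continuation value.
If the tenant keeps x when proposing and the landlord keeps y when proposing, then x = 240 − 0.79y and y = 240 − 0.72x.
Solving: x = 240(1 − 0.79) / (1 − 0.72·0.79) = 50.4 / 0.4312 ≈ 116.8831.
The landlord gets 240 − 116.8831 ≈ 123.1169.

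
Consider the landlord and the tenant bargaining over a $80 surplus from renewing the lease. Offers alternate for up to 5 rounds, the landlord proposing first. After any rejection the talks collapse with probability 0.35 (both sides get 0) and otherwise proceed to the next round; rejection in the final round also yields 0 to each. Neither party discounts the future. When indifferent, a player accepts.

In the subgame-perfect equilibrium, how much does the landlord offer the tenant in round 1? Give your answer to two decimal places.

25.89

By backward induction:
Round 5 (the landlord proposes): the tenant will accept anything ≥ 0, so the landlord offers 0 and keeps 80.
Round 4 (the tenant proposes): rejecting gives the landlord an expected 0.65 × 80 = 52. The tenant offers 52 and keeps 80 − 52 = 28.
Round 3 (the landlord proposes): rejecting gives the tenant an expected 0.65 × 28 = 18.2, so the landlord offers 18.2, keeping 61.8.
Round 2 (the tenant proposes): rejecting gives the landlord an expected 0.65 × 61.8 = 40.17. The tenant offers 40.17 and keeps 80 − 40.17 = 39.83.
Round 1 (the landlord proposes): rejecting gives the tenant an expected 0.65 × 39.83 = 25.8895. The landlord offers 25.8895 and keeps 80 − 25.8895 = 54.1105.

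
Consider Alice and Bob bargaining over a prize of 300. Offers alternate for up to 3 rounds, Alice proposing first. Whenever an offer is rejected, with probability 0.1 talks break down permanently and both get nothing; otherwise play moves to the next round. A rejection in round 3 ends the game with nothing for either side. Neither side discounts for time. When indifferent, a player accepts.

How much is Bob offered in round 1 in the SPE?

27

Round 3 (Alice proposes): Bob will accept anything ≥ 0, so Alice offers 0 and keeps 300.
Round 2 (Bob proposes): rejecting gives Alice an expected 0.9 × 300 = 270; Bob offers that and keeps 30.
Round 1 (Alice proposes): rejecting gives Bob an expected 0.9 × 30 = 27, so Alice offers 27, keeping 273.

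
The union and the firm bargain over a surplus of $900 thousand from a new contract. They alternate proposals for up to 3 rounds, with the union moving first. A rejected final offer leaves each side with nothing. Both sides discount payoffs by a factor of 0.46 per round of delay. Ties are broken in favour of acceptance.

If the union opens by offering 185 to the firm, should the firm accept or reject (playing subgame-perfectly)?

Round 3 (the union proposes): rejection yields 0 for the firm; the union offers 0 and keeps 900.
Round 2 (the firm proposes): the union can get 900 next round, worth 0.46 × 900 = 414 now, so the firm offers 414, keeping 486.
So by rejecting in round 1, the firm gets 486 next round, worth 0.46 × 486 = 223.56 now.
Offer 185 < 223.56, so the firm rejects.

Reject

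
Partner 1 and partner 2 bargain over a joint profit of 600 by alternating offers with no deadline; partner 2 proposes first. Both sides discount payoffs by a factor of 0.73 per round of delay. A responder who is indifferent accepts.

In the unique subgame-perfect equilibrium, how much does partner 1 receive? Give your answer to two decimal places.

253.18

When partner 2 proposes, partner 1 accepts any offer worth at least 0.73 times what partner 1 would get by proposing next round; and vice versa.
This gives x = 600 − 0.73y and y = 600 − 0.73x, where x and y are each side's share when it proposes.
Hence (1 − 0.73·0.73)x = 600(1 − 0.73), i.e. 0.4671·x = 162.
x ≈ 346.8208; partner 1's share is 600 − x ≈ 253.1792.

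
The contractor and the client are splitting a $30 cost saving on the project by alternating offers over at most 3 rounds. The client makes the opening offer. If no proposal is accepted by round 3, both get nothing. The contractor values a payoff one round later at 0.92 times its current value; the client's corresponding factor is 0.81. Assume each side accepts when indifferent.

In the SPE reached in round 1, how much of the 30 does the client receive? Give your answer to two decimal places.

Solve by backward induction from round 3.
Round 3 (the client proposes): rejection yields 0 for the contractor; the client offers 0 and keeps 30.
Round 2 (the contractor proposes): the client can get 30 next round, worth 0.81 × 30 = 24.3 now. The contractor offers 24.3 and keeps 30 − 24.3 = 5.7.
Round 1 (the client proposes): the contractor can get 5.7 next round, worth 0.92 × 5.7 = 5.244 now. The client offers 5.244 and keeps 30 − 5.244 = 24.756.

24.76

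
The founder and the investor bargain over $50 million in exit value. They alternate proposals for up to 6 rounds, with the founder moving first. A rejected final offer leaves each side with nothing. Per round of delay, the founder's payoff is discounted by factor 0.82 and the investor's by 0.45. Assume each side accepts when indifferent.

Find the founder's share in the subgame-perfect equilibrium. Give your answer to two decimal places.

Round 6 (the investor proposes): the founder will accept anything ≥ 0, so the investor offers 0 and keeps 50.
Round 5 (the founder proposes): the investor can get 50 next round, worth 0.45 × 50 = 22.5 now, so the founder offers 22.5, keeping 27.5.
Round 4 (the investor proposes): the founder can get 27.5 next round, worth 0.82 × 27.5 = 22.55 now. The investor offers 22.55 and keeps 50 − 22.55 = 27.45.
Round 3 (the founder proposes): the investor can get 27.45 next round, worth 0.45 × 27.45 = 12.3525 now. The founder offers 12.3525 and keeps 50 − 12.3525 = 37.6475.
Round 2 (the investor proposes): the founder can get 37.6475 next round, worth 0.82 × 37.6475 = 30.87095 now, so the investor offers 30.87095, keeping 19.12905.
Round 1 (the founder proposes): the investor can get 19.12905 next round, worth 0.45 × 19.12905 = 8.6080725 now. The founder offers 8.6080725 and keeps 50 − 8.6080725 = 41.3919275.

41.39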